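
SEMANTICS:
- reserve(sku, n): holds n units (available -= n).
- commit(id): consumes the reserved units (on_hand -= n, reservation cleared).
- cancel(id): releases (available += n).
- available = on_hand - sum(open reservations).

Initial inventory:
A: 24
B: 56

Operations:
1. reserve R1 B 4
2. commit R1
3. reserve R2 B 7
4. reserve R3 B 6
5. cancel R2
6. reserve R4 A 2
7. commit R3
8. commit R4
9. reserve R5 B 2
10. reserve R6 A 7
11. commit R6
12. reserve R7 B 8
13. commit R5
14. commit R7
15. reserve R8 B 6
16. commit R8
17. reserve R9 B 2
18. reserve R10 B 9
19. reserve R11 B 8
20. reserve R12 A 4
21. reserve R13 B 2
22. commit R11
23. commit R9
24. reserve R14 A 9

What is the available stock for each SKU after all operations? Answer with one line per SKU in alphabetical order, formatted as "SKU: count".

Step 1: reserve R1 B 4 -> on_hand[A=24 B=56] avail[A=24 B=52] open={R1}
Step 2: commit R1 -> on_hand[A=24 B=52] avail[A=24 B=52] open={}
Step 3: reserve R2 B 7 -> on_hand[A=24 B=52] avail[A=24 B=45] open={R2}
Step 4: reserve R3 B 6 -> on_hand[A=24 B=52] avail[A=24 B=39] open={R2,R3}
Step 5: cancel R2 -> on_hand[A=24 B=52] avail[A=24 B=46] open={R3}
Step 6: reserve R4 A 2 -> on_hand[A=24 B=52] avail[A=22 B=46] open={R3,R4}
Step 7: commit R3 -> on_hand[A=24 B=46] avail[A=22 B=46] open={R4}
Step 8: commit R4 -> on_hand[A=22 B=46] avail[A=22 B=46] open={}
Step 9: reserve R5 B 2 -> on_hand[A=22 B=46] avail[A=22 B=44] open={R5}
Step 10: reserve R6 A 7 -> on_hand[A=22 B=46] avail[A=15 B=44] open={R5,R6}
Step 11: commit R6 -> on_hand[A=15 B=46] avail[A=15 B=44] open={R5}
Step 12: reserve R7 B 8 -> on_hand[A=15 B=46] avail[A=15 B=36] open={R5,R7}
Step 13: commit R5 -> on_hand[A=15 B=44] avail[A=15 B=36] open={R7}
Step 14: commit R7 -> on_hand[A=15 B=36] avail[A=15 B=36] open={}
Step 15: reserve R8 B 6 -> on_hand[A=15 B=36] avail[A=15 B=30] open={R8}
Step 16: commit R8 -> on_hand[A=15 B=30] avail[A=15 B=30] open={}
Step 17: reserve R9 B 2 -> on_hand[A=15 B=30] avail[A=15 B=28] open={R9}
Step 18: reserve R10 B 9 -> on_hand[A=15 B=30] avail[A=15 B=19] open={R10,R9}
Step 19: reserve R11 B 8 -> on_hand[A=15 B=30] avail[A=15 B=11] open={R10,R11,R9}
Step 20: reserve R12 A 4 -> on_hand[A=15 B=30] avail[A=11 B=11] open={R10,R11,R12,R9}
Step 21: reserve R13 B 2 -> on_hand[A=15 B=30] avail[A=11 B=9] open={R10,R11,R12,R13,R9}
Step 22: commit R11 -> on_hand[A=15 B=22] avail[A=11 B=9] open={R10,R12,R13,R9}
Step 23: commit R9 -> on_hand[A=15 B=20] avail[A=11 B=9] open={R10,R12,R13}
Step 24: reserve R14 A 9 -> on_hand[A=15 B=20] avail[A=2 B=9] open={R10,R12,R13,R14}

Answer: A: 2
B: 9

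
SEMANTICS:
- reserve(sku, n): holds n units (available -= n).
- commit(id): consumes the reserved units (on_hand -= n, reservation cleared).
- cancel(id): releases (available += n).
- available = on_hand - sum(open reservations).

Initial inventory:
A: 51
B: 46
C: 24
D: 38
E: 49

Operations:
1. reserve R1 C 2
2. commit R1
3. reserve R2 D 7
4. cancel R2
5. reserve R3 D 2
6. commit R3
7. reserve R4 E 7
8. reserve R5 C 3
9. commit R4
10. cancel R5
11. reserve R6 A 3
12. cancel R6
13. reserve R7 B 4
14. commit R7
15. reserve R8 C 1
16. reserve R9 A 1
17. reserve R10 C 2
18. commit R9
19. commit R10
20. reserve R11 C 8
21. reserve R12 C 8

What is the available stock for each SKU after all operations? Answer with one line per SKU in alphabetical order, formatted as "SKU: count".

Step 1: reserve R1 C 2 -> on_hand[A=51 B=46 C=24 D=38 E=49] avail[A=51 B=46 C=22 D=38 E=49] open={R1}
Step 2: commit R1 -> on_hand[A=51 B=46 C=22 D=38 E=49] avail[A=51 B=46 C=22 D=38 E=49] open={}
Step 3: reserve R2 D 7 -> on_hand[A=51 B=46 C=22 D=38 E=49] avail[A=51 B=46 C=22 D=31 E=49] open={R2}
Step 4: cancel R2 -> on_hand[A=51 B=46 C=22 D=38 E=49] avail[A=51 B=46 C=22 D=38 E=49] open={}
Step 5: reserve R3 D 2 -> on_hand[A=51 B=46 C=22 D=38 E=49] avail[A=51 B=46 C=22 D=36 E=49] open={R3}
Step 6: commit R3 -> on_hand[A=51 B=46 C=22 D=36 E=49] avail[A=51 B=46 C=22 D=36 E=49] open={}
Step 7: reserve R4 E 7 -> on_hand[A=51 B=46 C=22 D=36 E=49] avail[A=51 B=46 C=22 D=36 E=42] open={R4}
Step 8: reserve R5 C 3 -> on_hand[A=51 B=46 C=22 D=36 E=49] avail[A=51 B=46 C=19 D=36 E=42] open={R4,R5}
Step 9: commit R4 -> on_hand[A=51 B=46 C=22 D=36 E=42] avail[A=51 B=46 C=19 D=36 E=42] open={R5}
Step 10: cancel R5 -> on_hand[A=51 B=46 C=22 D=36 E=42] avail[A=51 B=46 C=22 D=36 E=42] open={}
Step 11: reserve R6 A 3 -> on_hand[A=51 B=46 C=22 D=36 E=42] avail[A=48 B=46 C=22 D=36 E=42] open={R6}
Step 12: cancel R6 -> on_hand[A=51 B=46 C=22 D=36 E=42] avail[A=51 B=46 C=22 D=36 E=42] open={}
Step 13: reserve R7 B 4 -> on_hand[A=51 B=46 C=22 D=36 E=42] avail[A=51 B=42 C=22 D=36 E=42] open={R7}
Step 14: commit R7 -> on_hand[A=51 B=42 C=22 D=36 E=42] avail[A=51 B=42 C=22 D=36 E=42] open={}
Step 15: reserve R8 C 1 -> on_hand[A=51 B=42 C=22 D=36 E=42] avail[A=51 B=42 C=21 D=36 E=42] open={R8}
Step 16: reserve R9 A 1 -> on_hand[A=51 B=42 C=22 D=36 E=42] avail[A=50 B=42 C=21 D=36 E=42] open={R8,R9}
Step 17: reserve R10 C 2 -> on_hand[A=51 B=42 C=22 D=36 E=42] avail[A=50 B=42 C=19 D=36 E=42] open={R10,R8,R9}
Step 18: commit R9 -> on_hand[A=50 B=42 C=22 D=36 E=42] avail[A=50 B=42 C=19 D=36 E=42] open={R10,R8}
Step 19: commit R10 -> on_hand[A=50 B=42 C=20 D=36 E=42] avail[A=50 B=42 C=19 D=36 E=42] open={R8}
Step 20: reserve R11 C 8 -> on_hand[A=50 B=42 C=20 D=36 E=42] avail[A=50 B=42 C=11 D=36 E=42] open={R11,R8}
Step 21: reserve R12 C 8 -> on_hand[A=50 B=42 C=20 D=36 E=42] avail[A=50 B=42 C=3 D=36 E=42] open={R11,R12,R8}

Answer: A: 50
B: 42
C: 3
D: 36
E: 42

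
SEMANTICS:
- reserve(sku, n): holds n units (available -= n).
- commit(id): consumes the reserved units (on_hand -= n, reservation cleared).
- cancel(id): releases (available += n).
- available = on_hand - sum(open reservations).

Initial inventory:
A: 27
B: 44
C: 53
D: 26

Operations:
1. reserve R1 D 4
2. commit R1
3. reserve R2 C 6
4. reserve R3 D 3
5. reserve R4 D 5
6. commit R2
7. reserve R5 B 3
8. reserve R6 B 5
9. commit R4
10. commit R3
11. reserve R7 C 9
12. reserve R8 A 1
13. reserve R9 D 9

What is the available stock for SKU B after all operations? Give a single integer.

Step 1: reserve R1 D 4 -> on_hand[A=27 B=44 C=53 D=26] avail[A=27 B=44 C=53 D=22] open={R1}
Step 2: commit R1 -> on_hand[A=27 B=44 C=53 D=22] avail[A=27 B=44 C=53 D=22] open={}
Step 3: reserve R2 C 6 -> on_hand[A=27 B=44 C=53 D=22] avail[A=27 B=44 C=47 D=22] open={R2}
Step 4: reserve R3 D 3 -> on_hand[A=27 B=44 C=53 D=22] avail[A=27 B=44 C=47 D=19] open={R2,R3}
Step 5: reserve R4 D 5 -> on_hand[A=27 B=44 C=53 D=22] avail[A=27 B=44 C=47 D=14] open={R2,R3,R4}
Step 6: commit R2 -> on_hand[A=27 B=44 C=47 D=22] avail[A=27 B=44 C=47 D=14] open={R3,R4}
Step 7: reserve R5 B 3 -> on_hand[A=27 B=44 C=47 D=22] avail[A=27 B=41 C=47 D=14] open={R3,R4,R5}
Step 8: reserve R6 B 5 -> on_hand[A=27 B=44 C=47 D=22] avail[A=27 B=36 C=47 D=14] open={R3,R4,R5,R6}
Step 9: commit R4 -> on_hand[A=27 B=44 C=47 D=17] avail[A=27 B=36 C=47 D=14] open={R3,R5,R6}
Step 10: commit R3 -> on_hand[A=27 B=44 C=47 D=14] avail[A=27 B=36 C=47 D=14] open={R5,R6}
Step 11: reserve R7 C 9 -> on_hand[A=27 B=44 C=47 D=14] avail[A=27 B=36 C=38 D=14] open={R5,R6,R7}
Step 12: reserve R8 A 1 -> on_hand[A=27 B=44 C=47 D=14] avail[A=26 B=36 C=38 D=14] open={R5,R6,R7,R8}
Step 13: reserve R9 D 9 -> on_hand[A=27 B=44 C=47 D=14] avail[A=26 B=36 C=38 D=5] open={R5,R6,R7,R8,R9}
Final available[B] = 36

Answer: 36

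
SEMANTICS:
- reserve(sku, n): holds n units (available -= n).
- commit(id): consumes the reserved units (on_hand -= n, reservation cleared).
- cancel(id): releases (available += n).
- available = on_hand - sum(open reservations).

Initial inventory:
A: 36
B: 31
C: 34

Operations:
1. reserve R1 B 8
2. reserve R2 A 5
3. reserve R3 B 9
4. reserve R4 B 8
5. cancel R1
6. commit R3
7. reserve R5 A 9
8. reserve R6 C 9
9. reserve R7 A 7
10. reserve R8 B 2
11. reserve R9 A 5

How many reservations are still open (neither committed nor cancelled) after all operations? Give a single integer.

Answer: 7

Derivation:
Step 1: reserve R1 B 8 -> on_hand[A=36 B=31 C=34] avail[A=36 B=23 C=34] open={R1}
Step 2: reserve R2 A 5 -> on_hand[A=36 B=31 C=34] avail[A=31 B=23 C=34] open={R1,R2}
Step 3: reserve R3 B 9 -> on_hand[A=36 B=31 C=34] avail[A=31 B=14 C=34] open={R1,R2,R3}
Step 4: reserve R4 B 8 -> on_hand[A=36 B=31 C=34] avail[A=31 B=6 C=34] open={R1,R2,R3,R4}
Step 5: cancel R1 -> on_hand[A=36 B=31 C=34] avail[A=31 B=14 C=34] open={R2,R3,R4}
Step 6: commit R3 -> on_hand[A=36 B=22 C=34] avail[A=31 B=14 C=34] open={R2,R4}
Step 7: reserve R5 A 9 -> on_hand[A=36 B=22 C=34] avail[A=22 B=14 C=34] open={R2,R4,R5}
Step 8: reserve R6 C 9 -> on_hand[A=36 B=22 C=34] avail[A=22 B=14 C=25] open={R2,R4,R5,R6}
Step 9: reserve R7 A 7 -> on_hand[A=36 B=22 C=34] avail[A=15 B=14 C=25] open={R2,R4,R5,R6,R7}
Step 10: reserve R8 B 2 -> on_hand[A=36 B=22 C=34] avail[A=15 B=12 C=25] open={R2,R4,R5,R6,R7,R8}
Step 11: reserve R9 A 5 -> on_hand[A=36 B=22 C=34] avail[A=10 B=12 C=25] open={R2,R4,R5,R6,R7,R8,R9}
Open reservations: ['R2', 'R4', 'R5', 'R6', 'R7', 'R8', 'R9'] -> 7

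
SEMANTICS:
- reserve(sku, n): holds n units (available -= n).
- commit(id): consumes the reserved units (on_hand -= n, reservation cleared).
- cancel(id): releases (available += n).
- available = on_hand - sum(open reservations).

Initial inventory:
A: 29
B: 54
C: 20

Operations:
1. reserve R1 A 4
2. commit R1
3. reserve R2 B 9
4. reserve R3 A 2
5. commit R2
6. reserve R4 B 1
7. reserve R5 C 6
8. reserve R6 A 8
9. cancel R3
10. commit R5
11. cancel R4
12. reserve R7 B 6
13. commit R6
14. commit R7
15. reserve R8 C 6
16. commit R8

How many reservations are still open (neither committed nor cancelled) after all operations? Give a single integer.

Step 1: reserve R1 A 4 -> on_hand[A=29 B=54 C=20] avail[A=25 B=54 C=20] open={R1}
Step 2: commit R1 -> on_hand[A=25 B=54 C=20] avail[A=25 B=54 C=20] open={}
Step 3: reserve R2 B 9 -> on_hand[A=25 B=54 C=20] avail[A=25 B=45 C=20] open={R2}
Step 4: reserve R3 A 2 -> on_hand[A=25 B=54 C=20] avail[A=23 B=45 C=20] open={R2,R3}
Step 5: commit R2 -> on_hand[A=25 B=45 C=20] avail[A=23 B=45 C=20] open={R3}
Step 6: reserve R4 B 1 -> on_hand[A=25 B=45 C=20] avail[A=23 B=44 C=20] open={R3,R4}
Step 7: reserve R5 C 6 -> on_hand[A=25 B=45 C=20] avail[A=23 B=44 C=14] open={R3,R4,R5}
Step 8: reserve R6 A 8 -> on_hand[A=25 B=45 C=20] avail[A=15 B=44 C=14] open={R3,R4,R5,R6}
Step 9: cancel R3 -> on_hand[A=25 B=45 C=20] avail[A=17 B=44 C=14] open={R4,R5,R6}
Step 10: commit R5 -> on_hand[A=25 B=45 C=14] avail[A=17 B=44 C=14] open={R4,R6}
Step 11: cancel R4 -> on_hand[A=25 B=45 C=14] avail[A=17 B=45 C=14] open={R6}
Step 12: reserve R7 B 6 -> on_hand[A=25 B=45 C=14] avail[A=17 B=39 C=14] open={R6,R7}
Step 13: commit R6 -> on_hand[A=17 B=45 C=14] avail[A=17 B=39 C=14] open={R7}
Step 14: commit R7 -> on_hand[A=17 B=39 C=14] avail[A=17 B=39 C=14] open={}
Step 15: reserve R8 C 6 -> on_hand[A=17 B=39 C=14] avail[A=17 B=39 C=8] open={R8}
Step 16: commit R8 -> on_hand[A=17 B=39 C=8] avail[A=17 B=39 C=8] open={}
Open reservations: [] -> 0

Answer: 0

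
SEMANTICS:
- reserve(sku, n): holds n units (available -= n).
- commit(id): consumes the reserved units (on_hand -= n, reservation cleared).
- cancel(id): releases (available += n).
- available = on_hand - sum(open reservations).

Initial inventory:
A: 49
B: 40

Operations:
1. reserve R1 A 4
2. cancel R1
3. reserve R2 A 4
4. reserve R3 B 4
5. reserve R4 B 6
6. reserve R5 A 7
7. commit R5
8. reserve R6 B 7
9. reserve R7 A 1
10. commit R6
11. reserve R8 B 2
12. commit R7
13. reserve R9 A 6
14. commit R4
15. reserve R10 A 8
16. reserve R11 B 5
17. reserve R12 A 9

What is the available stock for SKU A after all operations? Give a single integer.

Answer: 14

Derivation:
Step 1: reserve R1 A 4 -> on_hand[A=49 B=40] avail[A=45 B=40] open={R1}
Step 2: cancel R1 -> on_hand[A=49 B=40] avail[A=49 B=40] open={}
Step 3: reserve R2 A 4 -> on_hand[A=49 B=40] avail[A=45 B=40] open={R2}
Step 4: reserve R3 B 4 -> on_hand[A=49 B=40] avail[A=45 B=36] open={R2,R3}
Step 5: reserve R4 B 6 -> on_hand[A=49 B=40] avail[A=45 B=30] open={R2,R3,R4}
Step 6: reserve R5 A 7 -> on_hand[A=49 B=40] avail[A=38 B=30] open={R2,R3,R4,R5}
Step 7: commit R5 -> on_hand[A=42 B=40] avail[A=38 B=30] open={R2,R3,R4}
Step 8: reserve R6 B 7 -> on_hand[A=42 B=40] avail[A=38 B=23] open={R2,R3,R4,R6}
Step 9: reserve R7 A 1 -> on_hand[A=42 B=40] avail[A=37 B=23] open={R2,R3,R4,R6,R7}
Step 10: commit R6 -> on_hand[A=42 B=33] avail[A=37 B=23] open={R2,R3,R4,R7}
Step 11: reserve R8 B 2 -> on_hand[A=42 B=33] avail[A=37 B=21] open={R2,R3,R4,R7,R8}
Step 12: commit R7 -> on_hand[A=41 B=33] avail[A=37 B=21] open={R2,R3,R4,R8}
Step 13: reserve R9 A 6 -> on_hand[A=41 B=33] avail[A=31 B=21] open={R2,R3,R4,R8,R9}
Step 14: commit R4 -> on_hand[A=41 B=27] avail[A=31 B=21] open={R2,R3,R8,R9}
Step 15: reserve R10 A 8 -> on_hand[A=41 B=27] avail[A=23 B=21] open={R10,R2,R3,R8,R9}
Step 16: reserve R11 B 5 -> on_hand[A=41 B=27] avail[A=23 B=16] open={R10,R11,R2,R3,R8,R9}
Step 17: reserve R12 A 9 -> on_hand[A=41 B=27] avail[A=14 B=16] open={R10,R11,R12,R2,R3,R8,R9}
Final available[A] = 14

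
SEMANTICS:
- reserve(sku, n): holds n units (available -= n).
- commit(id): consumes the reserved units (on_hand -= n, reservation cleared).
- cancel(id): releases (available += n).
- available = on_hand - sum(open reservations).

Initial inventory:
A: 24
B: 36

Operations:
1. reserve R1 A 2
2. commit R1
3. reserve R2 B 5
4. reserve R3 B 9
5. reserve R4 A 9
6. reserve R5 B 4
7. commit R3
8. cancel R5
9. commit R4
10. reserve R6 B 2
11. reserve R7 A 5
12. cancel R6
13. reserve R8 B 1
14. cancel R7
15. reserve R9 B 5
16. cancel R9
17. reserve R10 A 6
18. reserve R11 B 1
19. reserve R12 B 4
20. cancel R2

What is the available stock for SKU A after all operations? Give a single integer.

Answer: 7

Derivation:
Step 1: reserve R1 A 2 -> on_hand[A=24 B=36] avail[A=22 B=36] open={R1}
Step 2: commit R1 -> on_hand[A=22 B=36] avail[A=22 B=36] open={}
Step 3: reserve R2 B 5 -> on_hand[A=22 B=36] avail[A=22 B=31] open={R2}
Step 4: reserve R3 B 9 -> on_hand[A=22 B=36] avail[A=22 B=22] open={R2,R3}
Step 5: reserve R4 A 9 -> on_hand[A=22 B=36] avail[A=13 B=22] open={R2,R3,R4}
Step 6: reserve R5 B 4 -> on_hand[A=22 B=36] avail[A=13 B=18] open={R2,R3,R4,R5}
Step 7: commit R3 -> on_hand[A=22 B=27] avail[A=13 B=18] open={R2,R4,R5}
Step 8: cancel R5 -> on_hand[A=22 B=27] avail[A=13 B=22] open={R2,R4}
Step 9: commit R4 -> on_hand[A=13 B=27] avail[A=13 B=22] open={R2}
Step 10: reserve R6 B 2 -> on_hand[A=13 B=27] avail[A=13 B=20] open={R2,R6}
Step 11: reserve R7 A 5 -> on_hand[A=13 B=27] avail[A=8 B=20] open={R2,R6,R7}
Step 12: cancel R6 -> on_hand[A=13 B=27] avail[A=8 B=22] open={R2,R7}
Step 13: reserve R8 B 1 -> on_hand[A=13 B=27] avail[A=8 B=21] open={R2,R7,R8}
Step 14: cancel R7 -> on_hand[A=13 B=27] avail[A=13 B=21] open={R2,R8}
Step 15: reserve R9 B 5 -> on_hand[A=13 B=27] avail[A=13 B=16] open={R2,R8,R9}
Step 16: cancel R9 -> on_hand[A=13 B=27] avail[A=13 B=21] open={R2,R8}
Step 17: reserve R10 A 6 -> on_hand[A=13 B=27] avail[A=7 B=21] open={R10,R2,R8}
Step 18: reserve R11 B 1 -> on_hand[A=13 B=27] avail[A=7 B=20] open={R10,R11,R2,R8}
Step 19: reserve R12 B 4 -> on_hand[A=13 B=27] avail[A=7 B=16] open={R10,R11,R12,R2,R8}
Step 20: cancel R2 -> on_hand[A=13 B=27] avail[A=7 B=21] open={R10,R11,R12,R8}
Final available[A] = 7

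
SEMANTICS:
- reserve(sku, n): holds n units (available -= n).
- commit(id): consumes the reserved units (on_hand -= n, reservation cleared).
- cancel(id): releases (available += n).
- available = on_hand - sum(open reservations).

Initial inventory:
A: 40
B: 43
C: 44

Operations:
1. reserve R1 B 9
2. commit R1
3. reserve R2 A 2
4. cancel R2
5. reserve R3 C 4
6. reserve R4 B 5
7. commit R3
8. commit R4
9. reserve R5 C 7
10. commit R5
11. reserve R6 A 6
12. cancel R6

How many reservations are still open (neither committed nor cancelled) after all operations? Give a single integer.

Step 1: reserve R1 B 9 -> on_hand[A=40 B=43 C=44] avail[A=40 B=34 C=44] open={R1}
Step 2: commit R1 -> on_hand[A=40 B=34 C=44] avail[A=40 B=34 C=44] open={}
Step 3: reserve R2 A 2 -> on_hand[A=40 B=34 C=44] avail[A=38 B=34 C=44] open={R2}
Step 4: cancel R2 -> on_hand[A=40 B=34 C=44] avail[A=40 B=34 C=44] open={}
Step 5: reserve R3 C 4 -> on_hand[A=40 B=34 C=44] avail[A=40 B=34 C=40] open={R3}
Step 6: reserve R4 B 5 -> on_hand[A=40 B=34 C=44] avail[A=40 B=29 C=40] open={R3,R4}
Step 7: commit R3 -> on_hand[A=40 B=34 C=40] avail[A=40 B=29 C=40] open={R4}
Step 8: commit R4 -> on_hand[A=40 B=29 C=40] avail[A=40 B=29 C=40] open={}
Step 9: reserve R5 C 7 -> on_hand[A=40 B=29 C=40] avail[A=40 B=29 C=33] open={R5}
Step 10: commit R5 -> on_hand[A=40 B=29 C=33] avail[A=40 B=29 C=33] open={}
Step 11: reserve R6 A 6 -> on_hand[A=40 B=29 C=33] avail[A=34 B=29 C=33] open={R6}
Step 12: cancel R6 -> on_hand[A=40 B=29 C=33] avail[A=40 B=29 C=33] open={}
Open reservations: [] -> 0

Answer: 0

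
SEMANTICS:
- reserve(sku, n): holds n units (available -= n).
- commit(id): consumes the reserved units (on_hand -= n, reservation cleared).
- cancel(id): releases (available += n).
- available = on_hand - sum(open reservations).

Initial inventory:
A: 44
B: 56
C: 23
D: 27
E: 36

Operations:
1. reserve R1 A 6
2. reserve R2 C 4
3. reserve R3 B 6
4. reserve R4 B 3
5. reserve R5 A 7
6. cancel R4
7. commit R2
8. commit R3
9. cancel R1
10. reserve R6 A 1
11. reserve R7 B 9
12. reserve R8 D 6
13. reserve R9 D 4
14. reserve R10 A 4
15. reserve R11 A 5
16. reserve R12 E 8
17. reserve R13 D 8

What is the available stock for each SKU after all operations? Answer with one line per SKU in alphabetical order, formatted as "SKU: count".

Answer: A: 27
B: 41
C: 19
D: 9
E: 28

Derivation:
Step 1: reserve R1 A 6 -> on_hand[A=44 B=56 C=23 D=27 E=36] avail[A=38 B=56 C=23 D=27 E=36] open={R1}
Step 2: reserve R2 C 4 -> on_hand[A=44 B=56 C=23 D=27 E=36] avail[A=38 B=56 C=19 D=27 E=36] open={R1,R2}
Step 3: reserve R3 B 6 -> on_hand[A=44 B=56 C=23 D=27 E=36] avail[A=38 B=50 C=19 D=27 E=36] open={R1,R2,R3}
Step 4: reserve R4 B 3 -> on_hand[A=44 B=56 C=23 D=27 E=36] avail[A=38 B=47 C=19 D=27 E=36] open={R1,R2,R3,R4}
Step 5: reserve R5 A 7 -> on_hand[A=44 B=56 C=23 D=27 E=36] avail[A=31 B=47 C=19 D=27 E=36] open={R1,R2,R3,R4,R5}
Step 6: cancel R4 -> on_hand[A=44 B=56 C=23 D=27 E=36] avail[A=31 B=50 C=19 D=27 E=36] open={R1,R2,R3,R5}
Step 7: commit R2 -> on_hand[A=44 B=56 C=19 D=27 E=36] avail[A=31 B=50 C=19 D=27 E=36] open={R1,R3,R5}
Step 8: commit R3 -> on_hand[A=44 B=50 C=19 D=27 E=36] avail[A=31 B=50 C=19 D=27 E=36] open={R1,R5}
Step 9: cancel R1 -> on_hand[A=44 B=50 C=19 D=27 E=36] avail[A=37 B=50 C=19 D=27 E=36] open={R5}
Step 10: reserve R6 A 1 -> on_hand[A=44 B=50 C=19 D=27 E=36] avail[A=36 B=50 C=19 D=27 E=36] open={R5,R6}
Step 11: reserve R7 B 9 -> on_hand[A=44 B=50 C=19 D=27 E=36] avail[A=36 B=41 C=19 D=27 E=36] open={R5,R6,R7}
Step 12: reserve R8 D 6 -> on_hand[A=44 B=50 C=19 D=27 E=36] avail[A=36 B=41 C=19 D=21 E=36] open={R5,R6,R7,R8}
Step 13: reserve R9 D 4 -> on_hand[A=44 B=50 C=19 D=27 E=36] avail[A=36 B=41 C=19 D=17 E=36] open={R5,R6,R7,R8,R9}
Step 14: reserve R10 A 4 -> on_hand[A=44 B=50 C=19 D=27 E=36] avail[A=32 B=41 C=19 D=17 E=36] open={R10,R5,R6,R7,R8,R9}
Step 15: reserve R11 A 5 -> on_hand[A=44 B=50 C=19 D=27 E=36] avail[A=27 B=41 C=19 D=17 E=36] open={R10,R11,R5,R6,R7,R8,R9}
Step 16: reserve R12 E 8 -> on_hand[A=44 B=50 C=19 D=27 E=36] avail[A=27 B=41 C=19 D=17 E=28] open={R10,R11,R12,R5,R6,R7,R8,R9}
Step 17: reserve R13 D 8 -> on_hand[A=44 B=50 C=19 D=27 E=36] avail[A=27 B=41 C=19 D=9 E=28] open={R10,R11,R12,R13,R5,R6,R7,R8,R9}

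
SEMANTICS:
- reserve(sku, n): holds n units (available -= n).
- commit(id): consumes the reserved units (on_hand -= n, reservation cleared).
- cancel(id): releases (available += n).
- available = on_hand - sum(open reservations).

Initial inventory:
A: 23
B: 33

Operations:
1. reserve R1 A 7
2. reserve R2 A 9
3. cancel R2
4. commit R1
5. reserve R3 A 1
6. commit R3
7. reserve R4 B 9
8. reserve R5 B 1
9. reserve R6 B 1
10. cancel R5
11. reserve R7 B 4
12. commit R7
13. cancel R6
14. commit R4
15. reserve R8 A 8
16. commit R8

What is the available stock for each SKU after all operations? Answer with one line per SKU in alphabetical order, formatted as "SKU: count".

Answer: A: 7
B: 20

Derivation:
Step 1: reserve R1 A 7 -> on_hand[A=23 B=33] avail[A=16 B=33] open={R1}
Step 2: reserve R2 A 9 -> on_hand[A=23 B=33] avail[A=7 B=33] open={R1,R2}
Step 3: cancel R2 -> on_hand[A=23 B=33] avail[A=16 B=33] open={R1}
Step 4: commit R1 -> on_hand[A=16 B=33] avail[A=16 B=33] open={}
Step 5: reserve R3 A 1 -> on_hand[A=16 B=33] avail[A=15 B=33] open={R3}
Step 6: commit R3 -> on_hand[A=15 B=33] avail[A=15 B=33] open={}
Step 7: reserve R4 B 9 -> on_hand[A=15 B=33] avail[A=15 B=24] open={R4}
Step 8: reserve R5 B 1 -> on_hand[A=15 B=33] avail[A=15 B=23] open={R4,R5}
Step 9: reserve R6 B 1 -> on_hand[A=15 B=33] avail[A=15 B=22] open={R4,R5,R6}
Step 10: cancel R5 -> on_hand[A=15 B=33] avail[A=15 B=23] open={R4,R6}
Step 11: reserve R7 B 4 -> on_hand[A=15 B=33] avail[A=15 B=19] open={R4,R6,R7}
Step 12: commit R7 -> on_hand[A=15 B=29] avail[A=15 B=19] open={R4,R6}
Step 13: cancel R6 -> on_hand[A=15 B=29] avail[A=15 B=20] open={R4}
Step 14: commit R4 -> on_hand[A=15 B=20] avail[A=15 B=20] open={}
Step 15: reserve R8 A 8 -> on_hand[A=15 B=20] avail[A=7 B=20] open={R8}
Step 16: commit R8 -> on_hand[A=7 B=20] avail[A=7 B=20] open={}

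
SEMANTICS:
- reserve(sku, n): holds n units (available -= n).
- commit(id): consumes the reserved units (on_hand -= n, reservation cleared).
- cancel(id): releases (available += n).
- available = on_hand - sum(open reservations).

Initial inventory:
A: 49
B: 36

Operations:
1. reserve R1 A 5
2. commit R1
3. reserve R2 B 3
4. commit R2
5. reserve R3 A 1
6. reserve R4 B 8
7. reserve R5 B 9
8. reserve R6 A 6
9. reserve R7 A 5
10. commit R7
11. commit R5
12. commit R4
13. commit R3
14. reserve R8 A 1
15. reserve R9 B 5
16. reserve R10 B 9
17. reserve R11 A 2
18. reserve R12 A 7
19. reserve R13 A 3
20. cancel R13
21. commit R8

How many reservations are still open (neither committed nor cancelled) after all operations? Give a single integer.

Step 1: reserve R1 A 5 -> on_hand[A=49 B=36] avail[A=44 B=36] open={R1}
Step 2: commit R1 -> on_hand[A=44 B=36] avail[A=44 B=36] open={}
Step 3: reserve R2 B 3 -> on_hand[A=44 B=36] avail[A=44 B=33] open={R2}
Step 4: commit R2 -> on_hand[A=44 B=33] avail[A=44 B=33] open={}
Step 5: reserve R3 A 1 -> on_hand[A=44 B=33] avail[A=43 B=33] open={R3}
Step 6: reserve R4 B 8 -> on_hand[A=44 B=33] avail[A=43 B=25] open={R3,R4}
Step 7: reserve R5 B 9 -> on_hand[A=44 B=33] avail[A=43 B=16] open={R3,R4,R5}
Step 8: reserve R6 A 6 -> on_hand[A=44 B=33] avail[A=37 B=16] open={R3,R4,R5,R6}
Step 9: reserve R7 A 5 -> on_hand[A=44 B=33] avail[A=32 B=16] open={R3,R4,R5,R6,R7}
Step 10: commit R7 -> on_hand[A=39 B=33] avail[A=32 B=16] open={R3,R4,R5,R6}
Step 11: commit R5 -> on_hand[A=39 B=24] avail[A=32 B=16] open={R3,R4,R6}
Step 12: commit R4 -> on_hand[A=39 B=16] avail[A=32 B=16] open={R3,R6}
Step 13: commit R3 -> on_hand[A=38 B=16] avail[A=32 B=16] open={R6}
Step 14: reserve R8 A 1 -> on_hand[A=38 B=16] avail[A=31 B=16] open={R6,R8}
Step 15: reserve R9 B 5 -> on_hand[A=38 B=16] avail[A=31 B=11] open={R6,R8,R9}
Step 16: reserve R10 B 9 -> on_hand[A=38 B=16] avail[A=31 B=2] open={R10,R6,R8,R9}
Step 17: reserve R11 A 2 -> on_hand[A=38 B=16] avail[A=29 B=2] open={R10,R11,R6,R8,R9}
Step 18: reserve R12 A 7 -> on_hand[A=38 B=16] avail[A=22 B=2] open={R10,R11,R12,R6,R8,R9}
Step 19: reserve R13 A 3 -> on_hand[A=38 B=16] avail[A=19 B=2] open={R10,R11,R12,R13,R6,R8,R9}
Step 20: cancel R13 -> on_hand[A=38 B=16] avail[A=22 B=2] open={R10,R11,R12,R6,R8,R9}
Step 21: commit R8 -> on_hand[A=37 B=16] avail[A=22 B=2] open={R10,R11,R12,R6,R9}
Open reservations: ['R10', 'R11', 'R12', 'R6', 'R9'] -> 5

Answer: 5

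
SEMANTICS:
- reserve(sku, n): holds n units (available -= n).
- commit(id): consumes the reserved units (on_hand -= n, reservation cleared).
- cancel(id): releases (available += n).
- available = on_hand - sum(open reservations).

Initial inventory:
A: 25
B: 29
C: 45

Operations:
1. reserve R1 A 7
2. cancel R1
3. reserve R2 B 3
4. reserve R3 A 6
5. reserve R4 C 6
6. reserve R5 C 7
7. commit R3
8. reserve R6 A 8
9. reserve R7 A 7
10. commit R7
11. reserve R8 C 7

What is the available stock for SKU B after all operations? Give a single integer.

Answer: 26

Derivation:
Step 1: reserve R1 A 7 -> on_hand[A=25 B=29 C=45] avail[A=18 B=29 C=45] open={R1}
Step 2: cancel R1 -> on_hand[A=25 B=29 C=45] avail[A=25 B=29 C=45] open={}
Step 3: reserve R2 B 3 -> on_hand[A=25 B=29 C=45] avail[A=25 B=26 C=45] open={R2}
Step 4: reserve R3 A 6 -> on_hand[A=25 B=29 C=45] avail[A=19 B=26 C=45] open={R2,R3}
Step 5: reserve R4 C 6 -> on_hand[A=25 B=29 C=45] avail[A=19 B=26 C=39] open={R2,R3,R4}
Step 6: reserve R5 C 7 -> on_hand[A=25 B=29 C=45] avail[A=19 B=26 C=32] open={R2,R3,R4,R5}
Step 7: commit R3 -> on_hand[A=19 B=29 C=45] avail[A=19 B=26 C=32] open={R2,R4,R5}
Step 8: reserve R6 A 8 -> on_hand[A=19 B=29 C=45] avail[A=11 B=26 C=32] open={R2,R4,R5,R6}
Step 9: reserve R7 A 7 -> on_hand[A=19 B=29 C=45] avail[A=4 B=26 C=32] open={R2,R4,R5,R6,R7}
Step 10: commit R7 -> on_hand[A=12 B=29 C=45] avail[A=4 B=26 C=32] open={R2,R4,R5,R6}
Step 11: reserve R8 C 7 -> on_hand[A=12 B=29 C=45] avail[A=4 B=26 C=25] open={R2,R4,R5,R6,R8}
Final available[B] = 26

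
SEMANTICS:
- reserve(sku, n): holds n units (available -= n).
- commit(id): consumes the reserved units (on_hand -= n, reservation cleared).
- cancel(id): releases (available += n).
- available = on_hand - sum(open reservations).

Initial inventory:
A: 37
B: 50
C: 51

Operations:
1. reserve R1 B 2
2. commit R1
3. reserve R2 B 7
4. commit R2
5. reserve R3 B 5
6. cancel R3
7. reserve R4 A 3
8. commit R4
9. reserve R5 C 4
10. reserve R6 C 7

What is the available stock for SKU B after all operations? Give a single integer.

Answer: 41

Derivation:
Step 1: reserve R1 B 2 -> on_hand[A=37 B=50 C=51] avail[A=37 B=48 C=51] open={R1}
Step 2: commit R1 -> on_hand[A=37 B=48 C=51] avail[A=37 B=48 C=51] open={}
Step 3: reserve R2 B 7 -> on_hand[A=37 B=48 C=51] avail[A=37 B=41 C=51] open={R2}
Step 4: commit R2 -> on_hand[A=37 B=41 C=51] avail[A=37 B=41 C=51] open={}
Step 5: reserve R3 B 5 -> on_hand[A=37 B=41 C=51] avail[A=37 B=36 C=51] open={R3}
Step 6: cancel R3 -> on_hand[A=37 B=41 C=51] avail[A=37 B=41 C=51] open={}
Step 7: reserve R4 A 3 -> on_hand[A=37 B=41 C=51] avail[A=34 B=41 C=51] open={R4}
Step 8: commit R4 -> on_hand[A=34 B=41 C=51] avail[A=34 B=41 C=51] open={}
Step 9: reserve R5 C 4 -> on_hand[A=34 B=41 C=51] avail[A=34 B=41 C=47] open={R5}
Step 10: reserve R6 C 7 -> on_hand[A=34 B=41 C=51] avail[A=34 B=41 C=40] open={R5,R6}
Final available[B] = 41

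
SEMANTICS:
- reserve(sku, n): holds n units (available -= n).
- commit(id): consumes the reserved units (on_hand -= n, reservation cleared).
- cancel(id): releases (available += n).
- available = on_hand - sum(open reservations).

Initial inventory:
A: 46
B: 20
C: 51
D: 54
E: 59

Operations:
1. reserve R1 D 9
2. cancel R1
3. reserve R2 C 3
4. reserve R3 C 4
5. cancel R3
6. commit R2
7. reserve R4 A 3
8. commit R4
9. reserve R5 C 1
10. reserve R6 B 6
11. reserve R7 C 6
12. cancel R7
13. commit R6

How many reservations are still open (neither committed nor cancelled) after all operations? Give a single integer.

Step 1: reserve R1 D 9 -> on_hand[A=46 B=20 C=51 D=54 E=59] avail[A=46 B=20 C=51 D=45 E=59] open={R1}
Step 2: cancel R1 -> on_hand[A=46 B=20 C=51 D=54 E=59] avail[A=46 B=20 C=51 D=54 E=59] open={}
Step 3: reserve R2 C 3 -> on_hand[A=46 B=20 C=51 D=54 E=59] avail[A=46 B=20 C=48 D=54 E=59] open={R2}
Step 4: reserve R3 C 4 -> on_hand[A=46 B=20 C=51 D=54 E=59] avail[A=46 B=20 C=44 D=54 E=59] open={R2,R3}
Step 5: cancel R3 -> on_hand[A=46 B=20 C=51 D=54 E=59] avail[A=46 B=20 C=48 D=54 E=59] open={R2}
Step 6: commit R2 -> on_hand[A=46 B=20 C=48 D=54 E=59] avail[A=46 B=20 C=48 D=54 E=59] open={}
Step 7: reserve R4 A 3 -> on_hand[A=46 B=20 C=48 D=54 E=59] avail[A=43 B=20 C=48 D=54 E=59] open={R4}
Step 8: commit R4 -> on_hand[A=43 B=20 C=48 D=54 E=59] avail[A=43 B=20 C=48 D=54 E=59] open={}
Step 9: reserve R5 C 1 -> on_hand[A=43 B=20 C=48 D=54 E=59] avail[A=43 B=20 C=47 D=54 E=59] open={R5}
Step 10: reserve R6 B 6 -> on_hand[A=43 B=20 C=48 D=54 E=59] avail[A=43 B=14 C=47 D=54 E=59] open={R5,R6}
Step 11: reserve R7 C 6 -> on_hand[A=43 B=20 C=48 D=54 E=59] avail[A=43 B=14 C=41 D=54 E=59] open={R5,R6,R7}
Step 12: cancel R7 -> on_hand[A=43 B=20 C=48 D=54 E=59] avail[A=43 B=14 C=47 D=54 E=59] open={R5,R6}
Step 13: commit R6 -> on_hand[A=43 B=14 C=48 D=54 E=59] avail[A=43 B=14 C=47 D=54 E=59] open={R5}
Open reservations: ['R5'] -> 1

Answer: 1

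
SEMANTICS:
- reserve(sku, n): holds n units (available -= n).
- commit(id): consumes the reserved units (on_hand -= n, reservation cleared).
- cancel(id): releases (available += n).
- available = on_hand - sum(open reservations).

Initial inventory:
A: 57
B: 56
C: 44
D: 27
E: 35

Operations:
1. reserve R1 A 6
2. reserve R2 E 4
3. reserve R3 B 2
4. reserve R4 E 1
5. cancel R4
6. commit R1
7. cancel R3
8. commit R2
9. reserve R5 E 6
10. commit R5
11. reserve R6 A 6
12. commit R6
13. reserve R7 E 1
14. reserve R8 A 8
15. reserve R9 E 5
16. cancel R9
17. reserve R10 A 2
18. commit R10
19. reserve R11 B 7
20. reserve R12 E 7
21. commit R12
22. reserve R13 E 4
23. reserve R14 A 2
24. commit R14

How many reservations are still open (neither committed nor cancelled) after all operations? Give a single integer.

Answer: 4

Derivation:
Step 1: reserve R1 A 6 -> on_hand[A=57 B=56 C=44 D=27 E=35] avail[A=51 B=56 C=44 D=27 E=35] open={R1}
Step 2: reserve R2 E 4 -> on_hand[A=57 B=56 C=44 D=27 E=35] avail[A=51 B=56 C=44 D=27 E=31] open={R1,R2}
Step 3: reserve R3 B 2 -> on_hand[A=57 B=56 C=44 D=27 E=35] avail[A=51 B=54 C=44 D=27 E=31] open={R1,R2,R3}
Step 4: reserve R4 E 1 -> on_hand[A=57 B=56 C=44 D=27 E=35] avail[A=51 B=54 C=44 D=27 E=30] open={R1,R2,R3,R4}
Step 5: cancel R4 -> on_hand[A=57 B=56 C=44 D=27 E=35] avail[A=51 B=54 C=44 D=27 E=31] open={R1,R2,R3}
Step 6: commit R1 -> on_hand[A=51 B=56 C=44 D=27 E=35] avail[A=51 B=54 C=44 D=27 E=31] open={R2,R3}
Step 7: cancel R3 -> on_hand[A=51 B=56 C=44 D=27 E=35] avail[A=51 B=56 C=44 D=27 E=31] open={R2}
Step 8: commit R2 -> on_hand[A=51 B=56 C=44 D=27 E=31] avail[A=51 B=56 C=44 D=27 E=31] open={}
Step 9: reserve R5 E 6 -> on_hand[A=51 B=56 C=44 D=27 E=31] avail[A=51 B=56 C=44 D=27 E=25] open={R5}
Step 10: commit R5 -> on_hand[A=51 B=56 C=44 D=27 E=25] avail[A=51 B=56 C=44 D=27 E=25] open={}
Step 11: reserve R6 A 6 -> on_hand[A=51 B=56 C=44 D=27 E=25] avail[A=45 B=56 C=44 D=27 E=25] open={R6}
Step 12: commit R6 -> on_hand[A=45 B=56 C=44 D=27 E=25] avail[A=45 B=56 C=44 D=27 E=25] open={}
Step 13: reserve R7 E 1 -> on_hand[A=45 B=56 C=44 D=27 E=25] avail[A=45 B=56 C=44 D=27 E=24] open={R7}
Step 14: reserve R8 A 8 -> on_hand[A=45 B=56 C=44 D=27 E=25] avail[A=37 B=56 C=44 D=27 E=24] open={R7,R8}
Step 15: reserve R9 E 5 -> on_hand[A=45 B=56 C=44 D=27 E=25] avail[A=37 B=56 C=44 D=27 E=19] open={R7,R8,R9}
Step 16: cancel R9 -> on_hand[A=45 B=56 C=44 D=27 E=25] avail[A=37 B=56 C=44 D=27 E=24] open={R7,R8}
Step 17: reserve R10 A 2 -> on_hand[A=45 B=56 C=44 D=27 E=25] avail[A=35 B=56 C=44 D=27 E=24] open={R10,R7,R8}
Step 18: commit R10 -> on_hand[A=43 B=56 C=44 D=27 E=25] avail[A=35 B=56 C=44 D=27 E=24] open={R7,R8}
Step 19: reserve R11 B 7 -> on_hand[A=43 B=56 C=44 D=27 E=25] avail[A=35 B=49 C=44 D=27 E=24] open={R11,R7,R8}
Step 20: reserve R12 E 7 -> on_hand[A=43 B=56 C=44 D=27 E=25] avail[A=35 B=49 C=44 D=27 E=17] open={R11,R12,R7,R8}
Step 21: commit R12 -> on_hand[A=43 B=56 C=44 D=27 E=18] avail[A=35 B=49 C=44 D=27 E=17] open={R11,R7,R8}
Step 22: reserve R13 E 4 -> on_hand[A=43 B=56 C=44 D=27 E=18] avail[A=35 B=49 C=44 D=27 E=13] open={R11,R13,R7,R8}
Step 23: reserve R14 A 2 -> on_hand[A=43 B=56 C=44 D=27 E=18] avail[A=33 B=49 C=44 D=27 E=13] open={R11,R13,R14,R7,R8}
Step 24: commit R14 -> on_hand[A=41 B=56 C=44 D=27 E=18] avail[A=33 B=49 C=44 D=27 E=13] open={R11,R13,R7,R8}
Open reservations: ['R11', 'R13', 'R7', 'R8'] -> 4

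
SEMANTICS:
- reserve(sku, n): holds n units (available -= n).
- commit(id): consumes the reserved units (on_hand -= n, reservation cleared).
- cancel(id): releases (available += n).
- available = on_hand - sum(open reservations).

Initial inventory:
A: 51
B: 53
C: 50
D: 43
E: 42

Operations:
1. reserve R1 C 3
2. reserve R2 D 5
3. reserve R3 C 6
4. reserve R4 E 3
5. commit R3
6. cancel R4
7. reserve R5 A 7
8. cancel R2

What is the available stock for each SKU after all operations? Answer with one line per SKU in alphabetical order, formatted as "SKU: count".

Step 1: reserve R1 C 3 -> on_hand[A=51 B=53 C=50 D=43 E=42] avail[A=51 B=53 C=47 D=43 E=42] open={R1}
Step 2: reserve R2 D 5 -> on_hand[A=51 B=53 C=50 D=43 E=42] avail[A=51 B=53 C=47 D=38 E=42] open={R1,R2}
Step 3: reserve R3 C 6 -> on_hand[A=51 B=53 C=50 D=43 E=42] avail[A=51 B=53 C=41 D=38 E=42] open={R1,R2,R3}
Step 4: reserve R4 E 3 -> on_hand[A=51 B=53 C=50 D=43 E=42] avail[A=51 B=53 C=41 D=38 E=39] open={R1,R2,R3,R4}
Step 5: commit R3 -> on_hand[A=51 B=53 C=44 D=43 E=42] avail[A=51 B=53 C=41 D=38 E=39] open={R1,R2,R4}
Step 6: cancel R4 -> on_hand[A=51 B=53 C=44 D=43 E=42] avail[A=51 B=53 C=41 D=38 E=42] open={R1,R2}
Step 7: reserve R5 A 7 -> on_hand[A=51 B=53 C=44 D=43 E=42] avail[A=44 B=53 C=41 D=38 E=42] open={R1,R2,R5}
Step 8: cancel R2 -> on_hand[A=51 B=53 C=44 D=43 E=42] avail[A=44 B=53 C=41 D=43 E=42] open={R1,R5}

Answer: A: 44
B: 53
C: 41
D: 43
E: 42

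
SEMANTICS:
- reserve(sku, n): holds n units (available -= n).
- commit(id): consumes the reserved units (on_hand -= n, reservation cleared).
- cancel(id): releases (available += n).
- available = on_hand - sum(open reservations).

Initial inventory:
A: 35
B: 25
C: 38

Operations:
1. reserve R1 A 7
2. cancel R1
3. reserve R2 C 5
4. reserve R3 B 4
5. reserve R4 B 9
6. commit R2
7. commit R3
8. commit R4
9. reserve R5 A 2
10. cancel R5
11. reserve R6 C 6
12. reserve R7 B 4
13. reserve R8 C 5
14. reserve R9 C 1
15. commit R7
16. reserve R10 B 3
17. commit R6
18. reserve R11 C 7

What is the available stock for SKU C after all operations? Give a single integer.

Answer: 14

Derivation:
Step 1: reserve R1 A 7 -> on_hand[A=35 B=25 C=38] avail[A=28 B=25 C=38] open={R1}
Step 2: cancel R1 -> on_hand[A=35 B=25 C=38] avail[A=35 B=25 C=38] open={}
Step 3: reserve R2 C 5 -> on_hand[A=35 B=25 C=38] avail[A=35 B=25 C=33] open={R2}
Step 4: reserve R3 B 4 -> on_hand[A=35 B=25 C=38] avail[A=35 B=21 C=33] open={R2,R3}
Step 5: reserve R4 B 9 -> on_hand[A=35 B=25 C=38] avail[A=35 B=12 C=33] open={R2,R3,R4}
Step 6: commit R2 -> on_hand[A=35 B=25 C=33] avail[A=35 B=12 C=33] open={R3,R4}
Step 7: commit R3 -> on_hand[A=35 B=21 C=33] avail[A=35 B=12 C=33] open={R4}
Step 8: commit R4 -> on_hand[A=35 B=12 C=33] avail[A=35 B=12 C=33] open={}
Step 9: reserve R5 A 2 -> on_hand[A=35 B=12 C=33] avail[A=33 B=12 C=33] open={R5}
Step 10: cancel R5 -> on_hand[A=35 B=12 C=33] avail[A=35 B=12 C=33] open={}
Step 11: reserve R6 C 6 -> on_hand[A=35 B=12 C=33] avail[A=35 B=12 C=27] open={R6}
Step 12: reserve R7 B 4 -> on_hand[A=35 B=12 C=33] avail[A=35 B=8 C=27] open={R6,R7}
Step 13: reserve R8 C 5 -> on_hand[A=35 B=12 C=33] avail[A=35 B=8 C=22] open={R6,R7,R8}
Step 14: reserve R9 C 1 -> on_hand[A=35 B=12 C=33] avail[A=35 B=8 C=21] open={R6,R7,R8,R9}
Step 15: commit R7 -> on_hand[A=35 B=8 C=33] avail[A=35 B=8 C=21] open={R6,R8,R9}
Step 16: reserve R10 B 3 -> on_hand[A=35 B=8 C=33] avail[A=35 B=5 C=21] open={R10,R6,R8,R9}
Step 17: commit R6 -> on_hand[A=35 B=8 C=27] avail[A=35 B=5 C=21] open={R10,R8,R9}
Step 18: reserve R11 C 7 -> on_hand[A=35 B=8 C=27] avail[A=35 B=5 C=14] open={R10,R11,R8,R9}
Final available[C] = 14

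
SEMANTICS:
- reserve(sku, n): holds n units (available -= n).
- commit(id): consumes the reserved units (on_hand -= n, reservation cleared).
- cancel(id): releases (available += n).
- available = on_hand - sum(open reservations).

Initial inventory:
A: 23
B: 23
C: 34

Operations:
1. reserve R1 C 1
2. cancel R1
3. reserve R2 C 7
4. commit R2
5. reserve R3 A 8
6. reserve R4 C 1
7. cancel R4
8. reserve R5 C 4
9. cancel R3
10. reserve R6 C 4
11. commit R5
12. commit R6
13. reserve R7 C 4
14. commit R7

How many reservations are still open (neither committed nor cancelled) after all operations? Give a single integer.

Step 1: reserve R1 C 1 -> on_hand[A=23 B=23 C=34] avail[A=23 B=23 C=33] open={R1}
Step 2: cancel R1 -> on_hand[A=23 B=23 C=34] avail[A=23 B=23 C=34] open={}
Step 3: reserve R2 C 7 -> on_hand[A=23 B=23 C=34] avail[A=23 B=23 C=27] open={R2}
Step 4: commit R2 -> on_hand[A=23 B=23 C=27] avail[A=23 B=23 C=27] open={}
Step 5: reserve R3 A 8 -> on_hand[A=23 B=23 C=27] avail[A=15 B=23 C=27] open={R3}
Step 6: reserve R4 C 1 -> on_hand[A=23 B=23 C=27] avail[A=15 B=23 C=26] open={R3,R4}
Step 7: cancel R4 -> on_hand[A=23 B=23 C=27] avail[A=15 B=23 C=27] open={R3}
Step 8: reserve R5 C 4 -> on_hand[A=23 B=23 C=27] avail[A=15 B=23 C=23] open={R3,R5}
Step 9: cancel R3 -> on_hand[A=23 B=23 C=27] avail[A=23 B=23 C=23] open={R5}
Step 10: reserve R6 C 4 -> on_hand[A=23 B=23 C=27] avail[A=23 B=23 C=19] open={R5,R6}
Step 11: commit R5 -> on_hand[A=23 B=23 C=23] avail[A=23 B=23 C=19] open={R6}
Step 12: commit R6 -> on_hand[A=23 B=23 C=19] avail[A=23 B=23 C=19] open={}
Step 13: reserve R7 C 4 -> on_hand[A=23 B=23 C=19] avail[A=23 B=23 C=15] open={R7}
Step 14: commit R7 -> on_hand[A=23 B=23 C=15] avail[A=23 B=23 C=15] open={}
Open reservations: [] -> 0

Answer: 0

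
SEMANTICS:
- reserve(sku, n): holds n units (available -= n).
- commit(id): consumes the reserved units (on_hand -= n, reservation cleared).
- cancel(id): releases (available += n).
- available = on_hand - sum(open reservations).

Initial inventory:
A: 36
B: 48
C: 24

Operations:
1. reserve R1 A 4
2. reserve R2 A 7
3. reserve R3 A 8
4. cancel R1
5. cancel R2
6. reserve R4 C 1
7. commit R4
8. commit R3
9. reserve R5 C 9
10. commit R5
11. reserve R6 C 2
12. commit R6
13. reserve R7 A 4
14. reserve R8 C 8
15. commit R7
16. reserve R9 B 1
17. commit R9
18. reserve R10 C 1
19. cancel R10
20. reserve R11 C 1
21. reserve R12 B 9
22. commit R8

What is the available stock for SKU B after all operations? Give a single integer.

Answer: 38

Derivation:
Step 1: reserve R1 A 4 -> on_hand[A=36 B=48 C=24] avail[A=32 B=48 C=24] open={R1}
Step 2: reserve R2 A 7 -> on_hand[A=36 B=48 C=24] avail[A=25 B=48 C=24] open={R1,R2}
Step 3: reserve R3 A 8 -> on_hand[A=36 B=48 C=24] avail[A=17 B=48 C=24] open={R1,R2,R3}
Step 4: cancel R1 -> on_hand[A=36 B=48 C=24] avail[A=21 B=48 C=24] open={R2,R3}
Step 5: cancel R2 -> on_hand[A=36 B=48 C=24] avail[A=28 B=48 C=24] open={R3}
Step 6: reserve R4 C 1 -> on_hand[A=36 B=48 C=24] avail[A=28 B=48 C=23] open={R3,R4}
Step 7: commit R4 -> on_hand[A=36 B=48 C=23] avail[A=28 B=48 C=23] open={R3}
Step 8: commit R3 -> on_hand[A=28 B=48 C=23] avail[A=28 B=48 C=23] open={}
Step 9: reserve R5 C 9 -> on_hand[A=28 B=48 C=23] avail[A=28 B=48 C=14] open={R5}
Step 10: commit R5 -> on_hand[A=28 B=48 C=14] avail[A=28 B=48 C=14] open={}
Step 11: reserve R6 C 2 -> on_hand[A=28 B=48 C=14] avail[A=28 B=48 C=12] open={R6}
Step 12: commit R6 -> on_hand[A=28 B=48 C=12] avail[A=28 B=48 C=12] open={}
Step 13: reserve R7 A 4 -> on_hand[A=28 B=48 C=12] avail[A=24 B=48 C=12] open={R7}
Step 14: reserve R8 C 8 -> on_hand[A=28 B=48 C=12] avail[A=24 B=48 C=4] open={R7,R8}
Step 15: commit R7 -> on_hand[A=24 B=48 C=12] avail[A=24 B=48 C=4] open={R8}
Step 16: reserve R9 B 1 -> on_hand[A=24 B=48 C=12] avail[A=24 B=47 C=4] open={R8,R9}
Step 17: commit R9 -> on_hand[A=24 B=47 C=12] avail[A=24 B=47 C=4] open={R8}
Step 18: reserve R10 C 1 -> on_hand[A=24 B=47 C=12] avail[A=24 B=47 C=3] open={R10,R8}
Step 19: cancel R10 -> on_hand[A=24 B=47 C=12] avail[A=24 B=47 C=4] open={R8}
Step 20: reserve R11 C 1 -> on_hand[A=24 B=47 C=12] avail[A=24 B=47 C=3] open={R11,R8}
Step 21: reserve R12 B 9 -> on_hand[A=24 B=47 C=12] avail[A=24 B=38 C=3] open={R11,R12,R8}
Step 22: commit R8 -> on_hand[A=24 B=47 C=4] avail[A=24 B=38 C=3] open={R11,R12}
Final available[B] = 38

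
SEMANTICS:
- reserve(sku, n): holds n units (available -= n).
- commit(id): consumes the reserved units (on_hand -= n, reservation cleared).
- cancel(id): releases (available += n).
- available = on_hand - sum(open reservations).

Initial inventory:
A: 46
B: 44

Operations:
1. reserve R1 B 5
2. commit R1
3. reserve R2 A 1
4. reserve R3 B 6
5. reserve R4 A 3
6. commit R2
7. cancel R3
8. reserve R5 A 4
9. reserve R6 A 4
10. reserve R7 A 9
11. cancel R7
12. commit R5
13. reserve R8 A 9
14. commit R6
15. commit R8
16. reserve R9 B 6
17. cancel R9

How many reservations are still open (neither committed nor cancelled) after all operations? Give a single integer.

Step 1: reserve R1 B 5 -> on_hand[A=46 B=44] avail[A=46 B=39] open={R1}
Step 2: commit R1 -> on_hand[A=46 B=39] avail[A=46 B=39] open={}
Step 3: reserve R2 A 1 -> on_hand[A=46 B=39] avail[A=45 B=39] open={R2}
Step 4: reserve R3 B 6 -> on_hand[A=46 B=39] avail[A=45 B=33] open={R2,R3}
Step 5: reserve R4 A 3 -> on_hand[A=46 B=39] avail[A=42 B=33] open={R2,R3,R4}
Step 6: commit R2 -> on_hand[A=45 B=39] avail[A=42 B=33] open={R3,R4}
Step 7: cancel R3 -> on_hand[A=45 B=39] avail[A=42 B=39] open={R4}
Step 8: reserve R5 A 4 -> on_hand[A=45 B=39] avail[A=38 B=39] open={R4,R5}
Step 9: reserve R6 A 4 -> on_hand[A=45 B=39] avail[A=34 B=39] open={R4,R5,R6}
Step 10: reserve R7 A 9 -> on_hand[A=45 B=39] avail[A=25 B=39] open={R4,R5,R6,R7}
Step 11: cancel R7 -> on_hand[A=45 B=39] avail[A=34 B=39] open={R4,R5,R6}
Step 12: commit R5 -> on_hand[A=41 B=39] avail[A=34 B=39] open={R4,R6}
Step 13: reserve R8 A 9 -> on_hand[A=41 B=39] avail[A=25 B=39] open={R4,R6,R8}
Step 14: commit R6 -> on_hand[A=37 B=39] avail[A=25 B=39] open={R4,R8}
Step 15: commit R8 -> on_hand[A=28 B=39] avail[A=25 B=39] open={R4}
Step 16: reserve R9 B 6 -> on_hand[A=28 B=39] avail[A=25 B=33] open={R4,R9}
Step 17: cancel R9 -> on_hand[A=28 B=39] avail[A=25 B=39] open={R4}
Open reservations: ['R4'] -> 1

Answer: 1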